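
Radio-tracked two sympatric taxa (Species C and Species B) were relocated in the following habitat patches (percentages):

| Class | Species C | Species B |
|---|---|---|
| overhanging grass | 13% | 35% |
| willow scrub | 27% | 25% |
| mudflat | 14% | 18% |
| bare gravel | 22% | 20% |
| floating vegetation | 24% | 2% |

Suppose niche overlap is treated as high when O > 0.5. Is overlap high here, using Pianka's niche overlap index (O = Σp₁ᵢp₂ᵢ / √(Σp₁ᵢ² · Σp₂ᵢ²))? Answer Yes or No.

Convert percentages to proportions (divide by 100).
Σ p₁ᵢp₂ᵢ = 0.0455 + 0.0675 + 0.0252 + 0.0440 + 0.0048 = 0.1870
Σp_1ᵢ² = 0.13² + 0.27² + 0.14² + 0.22² + 0.24² = 0.0169 + 0.0729 + 0.0196 + 0.0484 + 0.0576 = 0.2154
Σp_2ᵢ² = 0.35² + 0.25² + 0.18² + 0.20² + 0.02² = 0.1225 + 0.0625 + 0.0324 + 0.0400 + 0.0004 = 0.2578
O = 0.1870 / √(0.2154 × 0.2578) = 0.1870 / 0.23565 = 0.7935
O = 0.7935 > 0.5 → Yes.

Yes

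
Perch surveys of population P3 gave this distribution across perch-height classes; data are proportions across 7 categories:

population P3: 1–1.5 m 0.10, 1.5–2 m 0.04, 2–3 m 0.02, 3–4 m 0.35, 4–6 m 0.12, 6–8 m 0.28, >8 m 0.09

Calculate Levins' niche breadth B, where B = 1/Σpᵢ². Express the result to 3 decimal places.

4.248

Σpᵢ² = 0.10² + 0.04² + 0.02² + 0.35² + 0.12² + 0.28² + 0.09² = 0.0100 + 0.0016 + 0.0004 + 0.1225 + 0.0144 + 0.0784 + 0.0081 = 0.2354
B = 1 / 0.2354 = 4.24809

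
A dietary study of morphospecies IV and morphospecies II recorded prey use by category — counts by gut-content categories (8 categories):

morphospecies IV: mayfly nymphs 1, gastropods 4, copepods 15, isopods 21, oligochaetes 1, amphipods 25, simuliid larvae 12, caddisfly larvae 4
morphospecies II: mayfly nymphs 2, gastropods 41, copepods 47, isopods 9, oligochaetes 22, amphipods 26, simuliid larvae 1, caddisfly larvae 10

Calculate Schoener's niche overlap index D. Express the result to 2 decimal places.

0.53

Proportions for morphospecies IV (n=83): 1/83=0.0120, 4/83=0.0482, 15/83=0.1807, 21/83=0.2530, 1/83=0.0120, 25/83=0.3012, 12/83=0.1446, 4/83=0.0482
Proportions for morphospecies II (n=158): 2/158=0.0127, 41/158=0.2595, 47/158=0.2975, 9/158=0.0570, 22/158=0.1392, 26/158=0.1646, 1/158=0.0063, 10/158=0.0633
Σ|p₁ᵢ − p₂ᵢ| = 0.0007 + 0.2113 + 0.1168 + 0.1960 + 0.1272 + 0.1366 + 0.1383 + 0.0151 = 0.9420
D = 1 − ½ × 0.9420 = 1 − 0.47100 = 0.52900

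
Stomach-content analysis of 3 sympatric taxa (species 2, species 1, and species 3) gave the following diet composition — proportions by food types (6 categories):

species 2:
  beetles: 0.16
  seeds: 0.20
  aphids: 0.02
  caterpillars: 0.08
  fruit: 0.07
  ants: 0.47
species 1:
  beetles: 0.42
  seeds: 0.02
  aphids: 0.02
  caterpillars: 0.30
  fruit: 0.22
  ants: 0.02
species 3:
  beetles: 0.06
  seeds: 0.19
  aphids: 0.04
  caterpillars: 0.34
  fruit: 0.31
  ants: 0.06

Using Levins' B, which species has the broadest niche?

Σp_2ᵢ² = 0.16² + 0.20² + 0.02² + 0.08² + 0.07² + 0.47² = 0.0256 + 0.0400 + 0.0004 + 0.0064 + 0.0049 + 0.2209 = 0.2982
B_2 = 1 / 0.2982 = 3.3535
Σp_1ᵢ² = 0.42² + 0.02² + 0.02² + 0.30² + 0.22² + 0.02² = 0.1764 + 0.0004 + 0.0004 + 0.0900 + 0.0484 + 0.0004 = 0.3160
B_1 = 1 / 0.3160 = 3.1646
Σp_3ᵢ² = 0.06² + 0.19² + 0.04² + 0.34² + 0.31² + 0.06² = 0.0036 + 0.0361 + 0.0016 + 0.1156 + 0.0961 + 0.0036 = 0.2566
B_3 = 1 / 0.2566 = 3.8971
Highest B → broadest niche (most generalist): species 3 (B = 3.90).

species 3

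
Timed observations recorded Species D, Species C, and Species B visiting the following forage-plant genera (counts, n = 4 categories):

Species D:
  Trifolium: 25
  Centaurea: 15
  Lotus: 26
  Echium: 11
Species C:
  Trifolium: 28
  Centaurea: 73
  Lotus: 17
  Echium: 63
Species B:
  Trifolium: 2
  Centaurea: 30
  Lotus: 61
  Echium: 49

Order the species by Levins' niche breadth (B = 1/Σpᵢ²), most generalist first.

Species D > Species C > Species B

Proportions for Species D (n=77): 25/77=0.3247, 15/77=0.1948, 26/77=0.3377, 11/77=0.1429
Proportions for Species C (n=181): 28/181=0.1547, 73/181=0.4033, 17/181=0.0939, 63/181=0.3481
Proportions for Species B (n=142): 2/142=0.0141, 30/142=0.2113, 61/142=0.4296, 49/142=0.3451
Σp_Dᵢ² = 0.3247² + 0.1948² + 0.3377² + 0.1429² = 0.105430 + 0.037947 + 0.114041 + 0.020420 = 0.277838
B_D = 1 / 0.277838 = 3.5992
Σp_Cᵢ² = 0.1547² + 0.4033² + 0.0939² + 0.3481² = 0.023932 + 0.162651 + 0.008817 + 0.121174 = 0.316574
B_C = 1 / 0.316574 = 3.1588
Σp_Bᵢ² = 0.0141² + 0.2113² + 0.4296² + 0.3451² = 0.000199 + 0.044648 + 0.184556 + 0.119094 = 0.348497
B_B = 1 / 0.348497 = 2.8695
Ranking by B (broadest → narrowest): Species D (3.60) > Species C (3.16) > Species B (2.87)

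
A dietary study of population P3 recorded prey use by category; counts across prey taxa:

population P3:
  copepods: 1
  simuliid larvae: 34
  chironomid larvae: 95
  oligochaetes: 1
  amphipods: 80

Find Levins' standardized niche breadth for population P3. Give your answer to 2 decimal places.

0.42

Proportions for population P3 (n=211): 1/211=0.0047, 34/211=0.1611, 95/211=0.4502, 1/211=0.0047, 80/211=0.3791
Σpᵢ² = 0.0047² + 0.1611² + 0.4502² + 0.0047² + 0.3791² = 0.000022 + 0.025953 + 0.202680 + 0.000022 + 0.143717 = 0.372394
B = 1 / 0.372394 = 2.6853
Bₛ = (B − 1)/(n − 1) = (2.6853 − 1)/(5 − 1) = 1.6853/4 = 0.4213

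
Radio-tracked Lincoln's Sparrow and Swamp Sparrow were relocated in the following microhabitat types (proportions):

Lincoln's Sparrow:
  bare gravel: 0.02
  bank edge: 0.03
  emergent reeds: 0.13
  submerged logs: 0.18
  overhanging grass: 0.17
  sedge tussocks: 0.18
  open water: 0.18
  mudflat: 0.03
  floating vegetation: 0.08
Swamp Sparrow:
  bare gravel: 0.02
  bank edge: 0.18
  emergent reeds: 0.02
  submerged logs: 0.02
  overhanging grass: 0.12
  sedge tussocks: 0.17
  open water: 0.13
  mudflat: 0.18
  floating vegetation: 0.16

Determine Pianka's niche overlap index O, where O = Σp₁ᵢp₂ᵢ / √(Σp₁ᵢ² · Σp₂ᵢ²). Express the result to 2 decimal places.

Σ p₁ᵢp₂ᵢ = 0.0004 + 0.0054 + 0.0026 + 0.0036 + 0.0204 + 0.0306 + 0.0234 + 0.0054 + 0.0128 = 0.1046
Σp_1ᵢ² = 0.02² + 0.03² + 0.13² + 0.18² + 0.17² + 0.18² + 0.18² + 0.03² + 0.08² = 0.0004 + 0.0009 + 0.0169 + 0.0324 + 0.0289 + 0.0324 + 0.0324 + 0.0009 + 0.0064 = 0.1516
Σp_2ᵢ² = 0.02² + 0.18² + 0.02² + 0.02² + 0.12² + 0.17² + 0.13² + 0.18² + 0.16² = 0.0004 + 0.0324 + 0.0004 + 0.0004 + 0.0144 + 0.0289 + 0.0169 + 0.0324 + 0.0256 = 0.1518
O = 0.1046 / √(0.1516 × 0.1518) = 0.1046 / 0.15170 = 0.6895

0.69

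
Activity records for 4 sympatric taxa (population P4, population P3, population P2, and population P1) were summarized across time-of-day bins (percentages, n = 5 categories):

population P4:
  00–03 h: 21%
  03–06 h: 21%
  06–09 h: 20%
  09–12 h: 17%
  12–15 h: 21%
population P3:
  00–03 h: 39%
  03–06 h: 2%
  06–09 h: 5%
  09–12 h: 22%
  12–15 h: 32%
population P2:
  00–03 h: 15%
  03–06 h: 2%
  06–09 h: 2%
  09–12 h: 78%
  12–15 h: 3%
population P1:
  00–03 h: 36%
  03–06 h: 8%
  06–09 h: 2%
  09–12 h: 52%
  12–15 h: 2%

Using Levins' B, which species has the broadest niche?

Convert percentages to proportions (divide by 100).
Σp_P4ᵢ² = 0.21² + 0.21² + 0.20² + 0.17² + 0.21² = 0.0441 + 0.0441 + 0.0400 + 0.0289 + 0.0441 = 0.2012
B_P4 = 1 / 0.2012 = 4.9702
Σp_P3ᵢ² = 0.39² + 0.02² + 0.05² + 0.22² + 0.32² = 0.1521 + 0.0004 + 0.0025 + 0.0484 + 0.1024 = 0.3058
B_P3 = 1 / 0.3058 = 3.2701
Σp_P2ᵢ² = 0.15² + 0.02² + 0.02² + 0.78² + 0.03² = 0.0225 + 0.0004 + 0.0004 + 0.6084 + 0.0009 = 0.6326
B_P2 = 1 / 0.6326 = 1.5808
Σp_P1ᵢ² = 0.36² + 0.08² + 0.02² + 0.52² + 0.02² = 0.1296 + 0.0064 + 0.0004 + 0.2704 + 0.0004 = 0.4072
B_P1 = 1 / 0.4072 = 2.4558
Highest B → broadest niche (most generalist): population P4 (B = 4.97).

population P4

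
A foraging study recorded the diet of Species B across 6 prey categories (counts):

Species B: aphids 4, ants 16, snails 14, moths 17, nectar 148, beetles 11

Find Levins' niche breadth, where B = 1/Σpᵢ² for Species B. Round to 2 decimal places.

Proportions for Species B (n=210): 4/210=0.0190, 16/210=0.0762, 14/210=0.0667, 17/210=0.0810, 148/210=0.7048, 11/210=0.0524
Σpᵢ² = 0.0190² + 0.0762² + 0.0667² + 0.0810² + 0.7048² + 0.0524² = 0.000361 + 0.005806 + 0.004449 + 0.006561 + 0.496743 + 0.002746 = 0.516666
B = 1 / 0.516666 = 1.9355

1.94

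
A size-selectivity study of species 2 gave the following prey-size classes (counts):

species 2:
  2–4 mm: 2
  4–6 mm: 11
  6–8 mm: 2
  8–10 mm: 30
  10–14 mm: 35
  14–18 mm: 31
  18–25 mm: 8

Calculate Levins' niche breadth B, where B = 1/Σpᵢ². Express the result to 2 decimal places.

Proportions for species 2 (n=119): 2/119=0.0168, 11/119=0.0924, 2/119=0.0168, 30/119=0.2521, 35/119=0.2941, 31/119=0.2605, 8/119=0.0672
Σpᵢ² = 0.0168² + 0.0924² + 0.0168² + 0.2521² + 0.2941² + 0.2605² + 0.0672² = 0.000282 + 0.008538 + 0.000282 + 0.063554 + 0.086495 + 0.067860 + 0.004516 = 0.231527
B = 1 / 0.231527 = 4.3192

4.32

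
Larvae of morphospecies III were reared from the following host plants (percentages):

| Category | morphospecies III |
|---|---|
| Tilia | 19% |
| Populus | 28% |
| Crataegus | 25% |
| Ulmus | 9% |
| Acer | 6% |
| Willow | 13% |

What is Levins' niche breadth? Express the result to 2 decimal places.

4.86

Convert percentages to proportions (divide by 100).
Σpᵢ² = 0.19² + 0.28² + 0.25² + 0.09² + 0.06² + 0.13² = 0.0361 + 0.0784 + 0.0625 + 0.0081 + 0.0036 + 0.0169 = 0.2056
B = 1 / 0.2056 = 4.8638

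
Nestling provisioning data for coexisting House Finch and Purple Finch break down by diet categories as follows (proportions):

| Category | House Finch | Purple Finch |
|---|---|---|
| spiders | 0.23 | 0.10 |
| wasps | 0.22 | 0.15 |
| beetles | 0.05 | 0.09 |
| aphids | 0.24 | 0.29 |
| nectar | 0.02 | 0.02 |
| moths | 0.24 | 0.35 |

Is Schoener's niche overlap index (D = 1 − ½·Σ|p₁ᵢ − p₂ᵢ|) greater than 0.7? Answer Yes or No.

Yes

Σ|p₁ᵢ − p₂ᵢ| = 0.13 + 0.07 + 0.04 + 0.05 + 0.00 + 0.11 = 0.40
D = 1 − ½ × 0.40 = 1 − 0.200 = 0.8000
D = 0.8000 > 0.7 → Yes.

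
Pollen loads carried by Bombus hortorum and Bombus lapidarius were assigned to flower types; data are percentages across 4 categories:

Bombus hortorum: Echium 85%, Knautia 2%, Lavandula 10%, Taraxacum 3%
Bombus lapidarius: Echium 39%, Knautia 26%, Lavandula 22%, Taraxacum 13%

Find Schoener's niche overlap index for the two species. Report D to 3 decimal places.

0.540

Convert percentages to proportions (divide by 100).
Σ|p₁ᵢ − p₂ᵢ| = 0.46 + 0.24 + 0.12 + 0.10 = 0.92
D = 1 − ½ × 0.92 = 1 − 0.460 = 0.54000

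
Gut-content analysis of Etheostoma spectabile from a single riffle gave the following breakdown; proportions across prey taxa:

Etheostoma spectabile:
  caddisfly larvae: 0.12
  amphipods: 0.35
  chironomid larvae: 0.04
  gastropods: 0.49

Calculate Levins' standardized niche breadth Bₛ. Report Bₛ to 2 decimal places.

0.55

Σpᵢ² = 0.12² + 0.35² + 0.04² + 0.49² = 0.0144 + 0.1225 + 0.0016 + 0.2401 = 0.3786
B = 1 / 0.3786 = 2.6413
Bₛ = (B − 1)/(n − 1) = (2.6413 − 1)/(4 − 1) = 1.6413/3 = 0.5471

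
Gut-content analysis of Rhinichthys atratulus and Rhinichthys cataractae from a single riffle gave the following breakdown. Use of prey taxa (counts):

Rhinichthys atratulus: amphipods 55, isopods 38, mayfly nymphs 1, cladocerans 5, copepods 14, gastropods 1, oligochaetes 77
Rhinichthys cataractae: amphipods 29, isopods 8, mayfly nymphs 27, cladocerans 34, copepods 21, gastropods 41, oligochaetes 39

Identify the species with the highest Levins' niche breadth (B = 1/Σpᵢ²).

Proportions for Rhinichthys atratulus (n=191): 55/191=0.2880, 38/191=0.1990, 1/191=0.0052, 5/191=0.0262, 14/191=0.0733, 1/191=0.0052, 77/191=0.4031
Proportions for Rhinichthys cataractae (n=199): 29/199=0.1457, 8/199=0.0402, 27/199=0.1357, 34/199=0.1709, 21/199=0.1055, 41/199=0.2060, 39/199=0.1960
Σp_atraᵢ² = 0.2880² + 0.1990² + 0.0052² + 0.0262² + 0.0733² + 0.0052² + 0.4031² = 0.082944 + 0.039601 + 0.000027 + 0.000686 + 0.005373 + 0.000027 + 0.162490 = 0.291148
B_atra = 1 / 0.291148 = 3.4347
Σp_cataᵢ² = 0.1457² + 0.0402² + 0.1357² + 0.1709² + 0.1055² + 0.2060² + 0.1960² = 0.021228 + 0.001616 + 0.018414 + 0.029207 + 0.011130 + 0.042436 + 0.038416 = 0.162447
B_cata = 1 / 0.162447 = 6.1559
Highest B → broadest niche (most generalist): Rhinichthys cataractae (B = 6.16).

Rhinichthys cataractae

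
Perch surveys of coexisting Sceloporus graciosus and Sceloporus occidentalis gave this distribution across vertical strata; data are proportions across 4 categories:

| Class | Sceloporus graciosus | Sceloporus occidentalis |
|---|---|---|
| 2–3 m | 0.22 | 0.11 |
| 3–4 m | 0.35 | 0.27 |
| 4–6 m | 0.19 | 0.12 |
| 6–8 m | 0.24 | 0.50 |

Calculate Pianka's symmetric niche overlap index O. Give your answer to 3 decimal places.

Σ p₁ᵢp₂ᵢ = 0.0242 + 0.0945 + 0.0228 + 0.1200 = 0.2615
Σp_1ᵢ² = 0.22² + 0.35² + 0.19² + 0.24² = 0.0484 + 0.1225 + 0.0361 + 0.0576 = 0.2646
Σp_2ᵢ² = 0.11² + 0.27² + 0.12² + 0.50² = 0.0121 + 0.0729 + 0.0144 + 0.2500 = 0.3494
O = 0.2615 / √(0.2646 × 0.3494) = 0.2615 / 0.304058 = 0.86003

0.860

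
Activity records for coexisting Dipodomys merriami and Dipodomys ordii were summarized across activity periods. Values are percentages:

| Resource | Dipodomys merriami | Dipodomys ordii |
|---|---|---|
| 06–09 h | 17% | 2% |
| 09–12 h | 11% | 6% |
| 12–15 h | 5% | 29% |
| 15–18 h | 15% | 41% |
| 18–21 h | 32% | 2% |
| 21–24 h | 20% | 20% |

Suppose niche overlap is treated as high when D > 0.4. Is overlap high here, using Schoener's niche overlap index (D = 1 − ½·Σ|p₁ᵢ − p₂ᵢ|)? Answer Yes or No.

Convert percentages to proportions (divide by 100).
Σ|p₁ᵢ − p₂ᵢ| = 0.15 + 0.05 + 0.24 + 0.26 + 0.30 + 0.00 = 1.00
D = 1 − ½ × 1.00 = 1 − 0.500 = 0.5000
D = 0.5000 > 0.4 → Yes.

Yes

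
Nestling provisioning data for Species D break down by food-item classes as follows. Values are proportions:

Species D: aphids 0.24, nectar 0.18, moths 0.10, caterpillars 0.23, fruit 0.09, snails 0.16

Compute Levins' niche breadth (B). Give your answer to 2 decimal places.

5.36

Σpᵢ² = 0.24² + 0.18² + 0.10² + 0.23² + 0.09² + 0.16² = 0.0576 + 0.0324 + 0.0100 + 0.0529 + 0.0081 + 0.0256 = 0.1866
B = 1 / 0.1866 = 5.3591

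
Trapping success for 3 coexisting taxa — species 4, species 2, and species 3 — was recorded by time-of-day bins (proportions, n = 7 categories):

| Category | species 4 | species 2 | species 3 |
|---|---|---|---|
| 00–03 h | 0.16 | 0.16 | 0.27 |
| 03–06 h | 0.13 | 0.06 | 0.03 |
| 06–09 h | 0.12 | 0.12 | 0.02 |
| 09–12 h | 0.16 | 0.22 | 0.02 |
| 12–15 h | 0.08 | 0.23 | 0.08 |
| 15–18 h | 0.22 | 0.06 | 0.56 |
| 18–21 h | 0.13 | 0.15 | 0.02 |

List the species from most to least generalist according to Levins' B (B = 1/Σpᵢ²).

Σp_4ᵢ² = 0.16² + 0.13² + 0.12² + 0.16² + 0.08² + 0.22² + 0.13² = 0.0256 + 0.0169 + 0.0144 + 0.0256 + 0.0064 + 0.0484 + 0.0169 = 0.1542
B_4 = 1 / 0.1542 = 6.4851
Σp_2ᵢ² = 0.16² + 0.06² + 0.12² + 0.22² + 0.23² + 0.06² + 0.15² = 0.0256 + 0.0036 + 0.0144 + 0.0484 + 0.0529 + 0.0036 + 0.0225 = 0.1710
B_2 = 1 / 0.1710 = 5.8480
Σp_3ᵢ² = 0.27² + 0.03² + 0.02² + 0.02² + 0.08² + 0.56² + 0.02² = 0.0729 + 0.0009 + 0.0004 + 0.0004 + 0.0064 + 0.3136 + 0.0004 = 0.3950
B_3 = 1 / 0.3950 = 2.5316
Ranking by B (broadest → narrowest): species 4 (6.49) > species 2 (5.85) > species 3 (2.53)

species 4 > species 2 > species 3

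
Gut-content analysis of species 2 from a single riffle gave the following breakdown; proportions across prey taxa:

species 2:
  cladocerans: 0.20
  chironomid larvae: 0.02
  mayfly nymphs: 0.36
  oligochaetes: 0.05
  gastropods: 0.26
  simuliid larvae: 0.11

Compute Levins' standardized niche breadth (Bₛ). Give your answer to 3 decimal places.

0.593

Σpᵢ² = 0.20² + 0.02² + 0.36² + 0.05² + 0.26² + 0.11² = 0.0400 + 0.0004 + 0.1296 + 0.0025 + 0.0676 + 0.0121 = 0.2522
B = 1 / 0.2522 = 3.96511
Bₛ = (B − 1)/(n − 1) = (3.96511 − 1)/(6 − 1) = 2.96511/5 = 0.59302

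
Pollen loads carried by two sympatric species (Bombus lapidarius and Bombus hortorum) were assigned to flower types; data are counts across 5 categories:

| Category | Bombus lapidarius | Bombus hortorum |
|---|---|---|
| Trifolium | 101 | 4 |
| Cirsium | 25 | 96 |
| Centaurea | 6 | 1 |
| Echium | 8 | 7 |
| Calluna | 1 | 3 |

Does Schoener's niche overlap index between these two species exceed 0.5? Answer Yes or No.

Proportions for Bombus lapidarius (n=141): 101/141=0.7163, 25/141=0.1773, 6/141=0.0426, 8/141=0.0567, 1/141=0.0071
Proportions for Bombus hortorum (n=111): 4/111=0.0360, 96/111=0.8649, 1/111=0.0090, 7/111=0.0631, 3/111=0.0270
Σ|p₁ᵢ − p₂ᵢ| = 0.6803 + 0.6876 + 0.0336 + 0.0064 + 0.0199 = 1.4278
D = 1 − ½ × 1.4278 = 1 − 0.71390 = 0.28610
D = 0.28610 < 0.5 → No.

No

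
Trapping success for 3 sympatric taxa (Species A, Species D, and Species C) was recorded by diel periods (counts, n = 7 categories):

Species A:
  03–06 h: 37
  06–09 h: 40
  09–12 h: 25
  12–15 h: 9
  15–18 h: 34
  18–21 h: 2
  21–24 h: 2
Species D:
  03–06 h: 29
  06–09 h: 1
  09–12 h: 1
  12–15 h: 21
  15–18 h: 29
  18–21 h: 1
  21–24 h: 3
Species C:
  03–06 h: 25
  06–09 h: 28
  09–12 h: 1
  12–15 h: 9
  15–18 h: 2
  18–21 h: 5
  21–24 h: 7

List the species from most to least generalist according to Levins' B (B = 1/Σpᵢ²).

Proportions for Species A (n=149): 37/149=0.2483, 40/149=0.2685, 25/149=0.1678, 9/149=0.0604, 34/149=0.2282, 2/149=0.0134, 2/149=0.0134
Proportions for Species D (n=85): 29/85=0.3412, 1/85=0.0118, 1/85=0.0118, 21/85=0.2471, 29/85=0.3412, 1/85=0.0118, 3/85=0.0353
Proportions for Species C (n=77): 25/77=0.3247, 28/77=0.3636, 1/77=0.0130, 9/77=0.1169, 2/77=0.0260, 5/77=0.0649, 7/77=0.0909
Σp_Aᵢ² = 0.2483² + 0.2685² + 0.1678² + 0.0604² + 0.2282² + 0.0134² + 0.0134² = 0.061653 + 0.072092 + 0.028157 + 0.003648 + 0.052075 + 0.000180 + 0.000180 = 0.217985
B_A = 1 / 0.217985 = 4.5875
Σp_Dᵢ² = 0.3412² + 0.0118² + 0.0118² + 0.2471² + 0.3412² + 0.0118² + 0.0353² = 0.116417 + 0.000139 + 0.000139 + 0.061058 + 0.116417 + 0.000139 + 0.001246 = 0.295555
B_D = 1 / 0.295555 = 3.3835
Σp_Cᵢ² = 0.3247² + 0.3636² + 0.0130² + 0.1169² + 0.0260² + 0.0649² + 0.0909² = 0.105430 + 0.132205 + 0.000169 + 0.013666 + 0.000676 + 0.004212 + 0.008263 = 0.264621
B_C = 1 / 0.264621 = 3.7790
Ranking by B (broadest → narrowest): Species A (4.59) > Species C (3.78) > Species D (3.38)

Species A > Species C > Species D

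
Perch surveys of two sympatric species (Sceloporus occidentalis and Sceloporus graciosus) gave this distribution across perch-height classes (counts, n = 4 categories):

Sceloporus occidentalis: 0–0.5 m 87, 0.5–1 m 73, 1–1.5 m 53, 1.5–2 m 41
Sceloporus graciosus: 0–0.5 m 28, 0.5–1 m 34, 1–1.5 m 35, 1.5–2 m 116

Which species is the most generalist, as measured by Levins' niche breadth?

Sceloporus occidentalis

Proportions for Sceloporus occidentalis (n=254): 87/254=0.3425, 73/254=0.2874, 53/254=0.2087, 41/254=0.1614
Proportions for Sceloporus graciosus (n=213): 28/213=0.1315, 34/213=0.1596, 35/213=0.1643, 116/213=0.5446
Σp_occiᵢ² = 0.3425² + 0.2874² + 0.2087² + 0.1614² = 0.117306 + 0.082599 + 0.043556 + 0.026050 = 0.269511
B_occi = 1 / 0.269511 = 3.7104
Σp_gracᵢ² = 0.1315² + 0.1596² + 0.1643² + 0.5446² = 0.017292 + 0.025472 + 0.026994 + 0.296589 = 0.366347
B_grac = 1 / 0.366347 = 2.7297
Highest B → broadest niche (most generalist): Sceloporus occidentalis (B = 3.71).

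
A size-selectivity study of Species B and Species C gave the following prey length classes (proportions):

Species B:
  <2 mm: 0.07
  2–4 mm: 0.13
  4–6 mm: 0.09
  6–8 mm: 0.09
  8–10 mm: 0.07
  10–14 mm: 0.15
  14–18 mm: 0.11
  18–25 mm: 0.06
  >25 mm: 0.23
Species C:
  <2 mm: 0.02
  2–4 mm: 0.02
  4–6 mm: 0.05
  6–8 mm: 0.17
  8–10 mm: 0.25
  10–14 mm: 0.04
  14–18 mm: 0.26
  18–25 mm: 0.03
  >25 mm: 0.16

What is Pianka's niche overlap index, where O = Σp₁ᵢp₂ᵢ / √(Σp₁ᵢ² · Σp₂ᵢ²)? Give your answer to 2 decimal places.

0.72

Σ p₁ᵢp₂ᵢ = 0.0014 + 0.0026 + 0.0045 + 0.0153 + 0.0175 + 0.0060 + 0.0286 + 0.0018 + 0.0368 = 0.1145
Σp_1ᵢ² = 0.07² + 0.13² + 0.09² + 0.09² + 0.07² + 0.15² + 0.11² + 0.06² + 0.23² = 0.0049 + 0.0169 + 0.0081 + 0.0081 + 0.0049 + 0.0225 + 0.0121 + 0.0036 + 0.0529 = 0.1340
Σp_2ᵢ² = 0.02² + 0.02² + 0.05² + 0.17² + 0.25² + 0.04² + 0.26² + 0.03² + 0.16² = 0.0004 + 0.0004 + 0.0025 + 0.0289 + 0.0625 + 0.0016 + 0.0676 + 0.0009 + 0.0256 = 0.1904
O = 0.1145 / √(0.1340 × 0.1904) = 0.1145 / 0.15973 = 0.7168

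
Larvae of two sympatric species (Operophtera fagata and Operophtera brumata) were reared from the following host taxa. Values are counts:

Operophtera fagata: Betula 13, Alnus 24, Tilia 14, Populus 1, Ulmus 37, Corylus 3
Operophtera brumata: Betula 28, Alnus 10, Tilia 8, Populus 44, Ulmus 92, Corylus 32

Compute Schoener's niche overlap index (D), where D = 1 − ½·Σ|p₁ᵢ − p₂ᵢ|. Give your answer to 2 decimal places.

0.66

Proportions for Operophtera fagata (n=92): 13/92=0.1413, 24/92=0.2609, 14/92=0.1522, 1/92=0.0109, 37/92=0.4022, 3/92=0.0326
Proportions for Operophtera brumata (n=214): 28/214=0.1308, 10/214=0.0467, 8/214=0.0374, 44/214=0.2056, 92/214=0.4299, 32/214=0.1495
Σ|p₁ᵢ − p₂ᵢ| = 0.0105 + 0.2142 + 0.1148 + 0.1947 + 0.0277 + 0.1169 = 0.6788
D = 1 − ½ × 0.6788 = 1 − 0.33940 = 0.66060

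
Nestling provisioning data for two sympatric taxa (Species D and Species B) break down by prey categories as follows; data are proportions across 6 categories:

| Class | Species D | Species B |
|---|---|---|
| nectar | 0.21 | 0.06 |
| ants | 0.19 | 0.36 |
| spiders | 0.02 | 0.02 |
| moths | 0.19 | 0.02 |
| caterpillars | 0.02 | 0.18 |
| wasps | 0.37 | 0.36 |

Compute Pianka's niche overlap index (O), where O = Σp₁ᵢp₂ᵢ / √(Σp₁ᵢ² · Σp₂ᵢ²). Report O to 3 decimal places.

Σ p₁ᵢp₂ᵢ = 0.0126 + 0.0684 + 0.0004 + 0.0038 + 0.0036 + 0.1332 = 0.2220
Σp_1ᵢ² = 0.21² + 0.19² + 0.02² + 0.19² + 0.02² + 0.37² = 0.0441 + 0.0361 + 0.0004 + 0.0361 + 0.0004 + 0.1369 = 0.2540
Σp_2ᵢ² = 0.06² + 0.36² + 0.02² + 0.02² + 0.18² + 0.36² = 0.0036 + 0.1296 + 0.0004 + 0.0004 + 0.0324 + 0.1296 = 0.2960
O = 0.2220 / √(0.2540 × 0.2960) = 0.2220 / 0.274197 = 0.80964

0.810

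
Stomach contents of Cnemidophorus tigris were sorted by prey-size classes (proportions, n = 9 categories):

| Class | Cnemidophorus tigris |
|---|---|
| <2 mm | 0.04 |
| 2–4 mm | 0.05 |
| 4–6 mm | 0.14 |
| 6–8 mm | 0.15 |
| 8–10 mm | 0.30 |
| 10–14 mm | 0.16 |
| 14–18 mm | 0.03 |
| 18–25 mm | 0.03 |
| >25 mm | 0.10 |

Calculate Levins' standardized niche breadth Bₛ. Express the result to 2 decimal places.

0.60

Σpᵢ² = 0.04² + 0.05² + 0.14² + 0.15² + 0.30² + 0.16² + 0.03² + 0.03² + 0.10² = 0.0016 + 0.0025 + 0.0196 + 0.0225 + 0.0900 + 0.0256 + 0.0009 + 0.0009 + 0.0100 = 0.1736
B = 1 / 0.1736 = 5.7604
Bₛ = (B − 1)/(n − 1) = (5.7604 − 1)/(9 − 1) = 4.7604/8 = 0.5951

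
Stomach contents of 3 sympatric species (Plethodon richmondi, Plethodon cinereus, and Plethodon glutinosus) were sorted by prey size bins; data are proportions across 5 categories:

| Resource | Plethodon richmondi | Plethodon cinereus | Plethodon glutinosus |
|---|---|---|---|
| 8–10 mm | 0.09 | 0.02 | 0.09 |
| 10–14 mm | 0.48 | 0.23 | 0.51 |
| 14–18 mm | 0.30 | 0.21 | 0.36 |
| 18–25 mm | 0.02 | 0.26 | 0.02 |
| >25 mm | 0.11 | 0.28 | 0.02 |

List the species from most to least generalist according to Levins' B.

Plethodon cinereus > Plethodon richmondi > Plethodon glutinosus

Σp_richᵢ² = 0.09² + 0.48² + 0.30² + 0.02² + 0.11² = 0.0081 + 0.2304 + 0.0900 + 0.0004 + 0.0121 = 0.3410
B_rich = 1 / 0.3410 = 2.9326
Σp_cineᵢ² = 0.02² + 0.23² + 0.21² + 0.26² + 0.28² = 0.0004 + 0.0529 + 0.0441 + 0.0676 + 0.0784 = 0.2434
B_cine = 1 / 0.2434 = 4.1085
Σp_glutᵢ² = 0.09² + 0.51² + 0.36² + 0.02² + 0.02² = 0.0081 + 0.2601 + 0.1296 + 0.0004 + 0.0004 = 0.3986
B_glut = 1 / 0.3986 = 2.5088
Ranking by B (broadest → narrowest): Plethodon cinereus (4.11) > Plethodon richmondi (2.93) > Plethodon glutinosus (2.51)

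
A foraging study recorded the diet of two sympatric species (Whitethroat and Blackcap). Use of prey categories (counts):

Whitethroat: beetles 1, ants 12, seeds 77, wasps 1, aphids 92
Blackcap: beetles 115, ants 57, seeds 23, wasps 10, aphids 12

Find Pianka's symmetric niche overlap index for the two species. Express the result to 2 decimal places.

0.23

Proportions for Whitethroat (n=183): 1/183=0.0055, 12/183=0.0656, 77/183=0.4208, 1/183=0.0055, 92/183=0.5027
Proportions for Blackcap (n=217): 115/217=0.5300, 57/217=0.2627, 23/217=0.1060, 10/217=0.0461, 12/217=0.0553
Σ p₁ᵢp₂ᵢ = 0.002915 + 0.017233 + 0.044605 + 0.000254 + 0.027799 = 0.092806
Σp_1ᵢ² = 0.0055² + 0.0656² + 0.4208² + 0.0055² + 0.5027² = 0.000030 + 0.004303 + 0.177073 + 0.000030 + 0.252707 = 0.434143
Σp_2ᵢ² = 0.5300² + 0.2627² + 0.1060² + 0.0461² + 0.0553² = 0.280900 + 0.069011 + 0.011236 + 0.002125 + 0.003058 = 0.366330
O = 0.092806 / √(0.434143 × 0.366330) = 0.092806 / 0.3987977 = 0.2327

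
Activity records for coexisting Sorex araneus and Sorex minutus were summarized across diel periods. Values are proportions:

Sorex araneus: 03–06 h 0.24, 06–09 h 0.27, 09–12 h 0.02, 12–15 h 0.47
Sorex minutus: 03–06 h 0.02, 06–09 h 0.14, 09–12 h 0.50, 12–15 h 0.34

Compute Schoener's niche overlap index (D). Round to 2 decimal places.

Σ|p₁ᵢ − p₂ᵢ| = 0.22 + 0.13 + 0.48 + 0.13 = 0.96
D = 1 − ½ × 0.96 = 1 − 0.480 = 0.5200

0.52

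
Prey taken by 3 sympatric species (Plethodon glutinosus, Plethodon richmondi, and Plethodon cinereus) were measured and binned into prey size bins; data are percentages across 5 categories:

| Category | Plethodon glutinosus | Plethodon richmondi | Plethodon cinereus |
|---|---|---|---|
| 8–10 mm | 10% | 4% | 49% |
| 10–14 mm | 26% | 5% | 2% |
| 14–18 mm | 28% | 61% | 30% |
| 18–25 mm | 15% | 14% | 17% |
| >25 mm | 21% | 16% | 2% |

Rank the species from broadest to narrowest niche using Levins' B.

Plethodon glutinosus > Plethodon cinereus > Plethodon richmondi

Convert percentages to proportions (divide by 100).
Σp_glutᵢ² = 0.10² + 0.26² + 0.28² + 0.15² + 0.21² = 0.0100 + 0.0676 + 0.0784 + 0.0225 + 0.0441 = 0.2226
B_glut = 1 / 0.2226 = 4.4924
Σp_richᵢ² = 0.04² + 0.05² + 0.61² + 0.14² + 0.16² = 0.0016 + 0.0025 + 0.3721 + 0.0196 + 0.0256 = 0.4214
B_rich = 1 / 0.4214 = 2.3730
Σp_cineᵢ² = 0.49² + 0.02² + 0.30² + 0.17² + 0.02² = 0.2401 + 0.0004 + 0.0900 + 0.0289 + 0.0004 = 0.3598
B_cine = 1 / 0.3598 = 2.7793
Ranking by B (broadest → narrowest): Plethodon glutinosus (4.49) > Plethodon cinereus (2.78) > Plethodon richmondi (2.37)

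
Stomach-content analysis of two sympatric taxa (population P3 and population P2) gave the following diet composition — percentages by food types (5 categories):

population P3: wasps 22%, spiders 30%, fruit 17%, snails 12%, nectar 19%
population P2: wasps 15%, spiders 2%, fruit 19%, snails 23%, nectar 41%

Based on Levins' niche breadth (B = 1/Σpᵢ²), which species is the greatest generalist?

population P3

Convert percentages to proportions (divide by 100).
Σp_P3ᵢ² = 0.22² + 0.30² + 0.17² + 0.12² + 0.19² = 0.0484 + 0.0900 + 0.0289 + 0.0144 + 0.0361 = 0.2178
B_P3 = 1 / 0.2178 = 4.5914
Σp_P2ᵢ² = 0.15² + 0.02² + 0.19² + 0.23² + 0.41² = 0.0225 + 0.0004 + 0.0361 + 0.0529 + 0.1681 = 0.2800
B_P2 = 1 / 0.2800 = 3.5714
Highest B → broadest niche (most generalist): population P3 (B = 4.59).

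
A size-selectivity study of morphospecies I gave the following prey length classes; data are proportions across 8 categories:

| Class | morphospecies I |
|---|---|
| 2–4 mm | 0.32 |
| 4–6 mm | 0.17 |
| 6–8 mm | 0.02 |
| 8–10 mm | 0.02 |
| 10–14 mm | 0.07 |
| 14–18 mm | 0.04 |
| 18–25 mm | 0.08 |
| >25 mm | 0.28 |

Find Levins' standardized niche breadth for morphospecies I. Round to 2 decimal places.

0.50

Σpᵢ² = 0.32² + 0.17² + 0.02² + 0.02² + 0.07² + 0.04² + 0.08² + 0.28² = 0.1024 + 0.0289 + 0.0004 + 0.0004 + 0.0049 + 0.0016 + 0.0064 + 0.0784 = 0.2234
B = 1 / 0.2234 = 4.4763
Bₛ = (B − 1)/(n − 1) = (4.4763 − 1)/(8 − 1) = 3.4763/7 = 0.4966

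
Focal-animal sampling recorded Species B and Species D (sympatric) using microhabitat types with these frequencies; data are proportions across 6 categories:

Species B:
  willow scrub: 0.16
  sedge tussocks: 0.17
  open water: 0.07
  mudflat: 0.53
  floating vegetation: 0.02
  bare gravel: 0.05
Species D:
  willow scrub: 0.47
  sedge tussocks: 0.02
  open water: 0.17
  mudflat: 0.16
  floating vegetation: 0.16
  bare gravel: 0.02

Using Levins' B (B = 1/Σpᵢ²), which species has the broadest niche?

Σp_Bᵢ² = 0.16² + 0.17² + 0.07² + 0.53² + 0.02² + 0.05² = 0.0256 + 0.0289 + 0.0049 + 0.2809 + 0.0004 + 0.0025 = 0.3432
B_B = 1 / 0.3432 = 2.9138
Σp_Dᵢ² = 0.47² + 0.02² + 0.17² + 0.16² + 0.16² + 0.02² = 0.2209 + 0.0004 + 0.0289 + 0.0256 + 0.0256 + 0.0004 = 0.3018
B_D = 1 / 0.3018 = 3.3135
Highest B → broadest niche (most generalist): Species D (B = 3.31).

Species D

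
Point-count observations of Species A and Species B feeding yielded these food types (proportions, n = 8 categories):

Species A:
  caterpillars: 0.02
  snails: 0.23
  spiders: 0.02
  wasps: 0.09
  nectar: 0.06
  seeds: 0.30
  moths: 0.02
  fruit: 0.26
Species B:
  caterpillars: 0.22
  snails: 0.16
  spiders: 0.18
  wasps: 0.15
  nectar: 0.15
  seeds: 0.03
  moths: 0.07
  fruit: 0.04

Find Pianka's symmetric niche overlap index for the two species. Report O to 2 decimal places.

0.47

Σ p₁ᵢp₂ᵢ = 0.0044 + 0.0368 + 0.0036 + 0.0135 + 0.0090 + 0.0090 + 0.0014 + 0.0104 = 0.0881
Σp_1ᵢ² = 0.02² + 0.23² + 0.02² + 0.09² + 0.06² + 0.30² + 0.02² + 0.26² = 0.0004 + 0.0529 + 0.0004 + 0.0081 + 0.0036 + 0.0900 + 0.0004 + 0.0676 = 0.2234
Σp_2ᵢ² = 0.22² + 0.16² + 0.18² + 0.15² + 0.15² + 0.03² + 0.07² + 0.04² = 0.0484 + 0.0256 + 0.0324 + 0.0225 + 0.0225 + 0.0009 + 0.0049 + 0.0016 = 0.1588
O = 0.0881 / √(0.2234 × 0.1588) = 0.0881 / 0.18835 = 0.4677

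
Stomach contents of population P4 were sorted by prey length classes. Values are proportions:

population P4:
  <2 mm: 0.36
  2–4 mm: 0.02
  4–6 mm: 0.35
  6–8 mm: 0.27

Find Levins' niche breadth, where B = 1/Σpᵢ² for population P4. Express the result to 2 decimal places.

Σpᵢ² = 0.36² + 0.02² + 0.35² + 0.27² = 0.1296 + 0.0004 + 0.1225 + 0.0729 = 0.3254
B = 1 / 0.3254 = 3.0731

3.07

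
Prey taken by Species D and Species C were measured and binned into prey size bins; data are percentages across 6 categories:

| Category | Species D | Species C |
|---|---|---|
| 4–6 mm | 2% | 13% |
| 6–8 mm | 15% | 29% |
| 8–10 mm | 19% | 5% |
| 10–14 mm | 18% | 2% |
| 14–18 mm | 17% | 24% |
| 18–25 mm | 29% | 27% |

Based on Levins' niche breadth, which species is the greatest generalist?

Species D

Convert percentages to proportions (divide by 100).
Σp_Dᵢ² = 0.02² + 0.15² + 0.19² + 0.18² + 0.17² + 0.29² = 0.0004 + 0.0225 + 0.0361 + 0.0324 + 0.0289 + 0.0841 = 0.2044
B_D = 1 / 0.2044 = 4.8924
Σp_Cᵢ² = 0.13² + 0.29² + 0.05² + 0.02² + 0.24² + 0.27² = 0.0169 + 0.0841 + 0.0025 + 0.0004 + 0.0576 + 0.0729 = 0.2344
B_C = 1 / 0.2344 = 4.2662
Highest B → broadest niche (most generalist): Species D (B = 4.89).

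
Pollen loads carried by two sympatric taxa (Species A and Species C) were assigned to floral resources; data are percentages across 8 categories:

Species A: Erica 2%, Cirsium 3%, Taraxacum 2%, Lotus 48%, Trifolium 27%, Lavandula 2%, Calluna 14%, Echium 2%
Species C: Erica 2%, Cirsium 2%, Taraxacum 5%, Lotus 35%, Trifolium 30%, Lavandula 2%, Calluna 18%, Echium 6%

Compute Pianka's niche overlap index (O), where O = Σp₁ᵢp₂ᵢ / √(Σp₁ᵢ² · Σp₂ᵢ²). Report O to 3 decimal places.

0.970

Convert percentages to proportions (divide by 100).
Σ p₁ᵢp₂ᵢ = 0.0004 + 0.0006 + 0.0010 + 0.1680 + 0.0810 + 0.0004 + 0.0252 + 0.0012 = 0.2778
Σp_1ᵢ² = 0.02² + 0.03² + 0.02² + 0.48² + 0.27² + 0.02² + 0.14² + 0.02² = 0.0004 + 0.0009 + 0.0004 + 0.2304 + 0.0729 + 0.0004 + 0.0196 + 0.0004 = 0.3254
Σp_2ᵢ² = 0.02² + 0.02² + 0.05² + 0.35² + 0.30² + 0.02² + 0.18² + 0.06² = 0.0004 + 0.0004 + 0.0025 + 0.1225 + 0.0900 + 0.0004 + 0.0324 + 0.0036 = 0.2522
O = 0.2778 / √(0.3254 × 0.2522) = 0.2778 / 0.286471 = 0.96973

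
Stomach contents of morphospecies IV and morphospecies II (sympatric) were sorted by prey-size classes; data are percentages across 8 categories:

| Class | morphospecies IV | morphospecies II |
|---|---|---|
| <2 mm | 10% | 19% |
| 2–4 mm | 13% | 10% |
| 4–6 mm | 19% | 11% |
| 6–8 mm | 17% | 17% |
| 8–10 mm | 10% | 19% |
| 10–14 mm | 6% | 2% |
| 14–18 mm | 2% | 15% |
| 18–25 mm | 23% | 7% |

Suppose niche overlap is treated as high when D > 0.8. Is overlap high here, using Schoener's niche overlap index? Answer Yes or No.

Convert percentages to proportions (divide by 100).
Σ|p₁ᵢ − p₂ᵢ| = 0.09 + 0.03 + 0.08 + 0.00 + 0.09 + 0.04 + 0.13 + 0.16 = 0.62
D = 1 − ½ × 0.62 = 1 − 0.310 = 0.6900
D = 0.6900 < 0.8 → No.

No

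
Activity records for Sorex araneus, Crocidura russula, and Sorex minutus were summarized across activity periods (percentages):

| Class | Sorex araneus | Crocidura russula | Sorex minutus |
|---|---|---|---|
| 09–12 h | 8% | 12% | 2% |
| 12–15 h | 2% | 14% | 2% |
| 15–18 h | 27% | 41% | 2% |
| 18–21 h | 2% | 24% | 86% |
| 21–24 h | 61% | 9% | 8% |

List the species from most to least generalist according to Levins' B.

Crocidura russula > Sorex araneus > Sorex minutus

Convert percentages to proportions (divide by 100).
Σp_aranᵢ² = 0.08² + 0.02² + 0.27² + 0.02² + 0.61² = 0.0064 + 0.0004 + 0.0729 + 0.0004 + 0.3721 = 0.4522
B_aran = 1 / 0.4522 = 2.2114
Σp_russᵢ² = 0.12² + 0.14² + 0.41² + 0.24² + 0.09² = 0.0144 + 0.0196 + 0.1681 + 0.0576 + 0.0081 = 0.2678
B_russ = 1 / 0.2678 = 3.7341
Σp_minuᵢ² = 0.02² + 0.02² + 0.02² + 0.86² + 0.08² = 0.0004 + 0.0004 + 0.0004 + 0.7396 + 0.0064 = 0.7472
B_minu = 1 / 0.7472 = 1.3383
Ranking by B (broadest → narrowest): Crocidura russula (3.73) > Sorex araneus (2.21) > Sorex minutus (1.34)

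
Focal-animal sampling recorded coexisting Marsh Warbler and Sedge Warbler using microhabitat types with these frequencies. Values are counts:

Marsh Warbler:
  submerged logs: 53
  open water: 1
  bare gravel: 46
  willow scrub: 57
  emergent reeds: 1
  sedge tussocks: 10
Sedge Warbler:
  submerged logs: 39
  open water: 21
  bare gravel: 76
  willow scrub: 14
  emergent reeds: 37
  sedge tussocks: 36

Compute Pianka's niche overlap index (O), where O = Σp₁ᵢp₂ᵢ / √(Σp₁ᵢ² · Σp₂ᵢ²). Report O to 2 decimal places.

0.72

Proportions for Marsh Warbler (n=168): 53/168=0.3155, 1/168=0.0060, 46/168=0.2738, 57/168=0.3393, 1/168=0.0060, 10/168=0.0595
Proportions for Sedge Warbler (n=223): 39/223=0.1749, 21/223=0.0942, 76/223=0.3408, 14/223=0.0628, 37/223=0.1659, 36/223=0.1614
Σ p₁ᵢp₂ᵢ = 0.055181 + 0.000565 + 0.093311 + 0.021308 + 0.000995 + 0.009603 = 0.180963
Σp_1ᵢ² = 0.3155² + 0.0060² + 0.2738² + 0.3393² + 0.0060² + 0.0595² = 0.099540 + 0.000036 + 0.074966 + 0.115124 + 0.000036 + 0.003540 = 0.293242
Σp_2ᵢ² = 0.1749² + 0.0942² + 0.3408² + 0.0628² + 0.1659² + 0.1614² = 0.030590 + 0.008874 + 0.116145 + 0.003944 + 0.027523 + 0.026050 = 0.213126
O = 0.180963 / √(0.293242 × 0.213126) = 0.180963 / 0.2499950 = 0.7239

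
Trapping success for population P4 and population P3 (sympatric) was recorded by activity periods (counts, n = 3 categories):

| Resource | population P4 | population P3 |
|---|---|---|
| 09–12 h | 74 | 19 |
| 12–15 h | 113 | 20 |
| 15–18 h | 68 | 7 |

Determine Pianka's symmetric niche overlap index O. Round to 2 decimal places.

0.96

Proportions for population P4 (n=255): 74/255=0.2902, 113/255=0.4431, 68/255=0.2667
Proportions for population P3 (n=46): 19/46=0.4130, 20/46=0.4348, 7/46=0.1522
Σ p₁ᵢp₂ᵢ = 0.119853 + 0.192660 + 0.040592 = 0.353105
Σp_1ᵢ² = 0.2902² + 0.4431² + 0.2667² = 0.084216 + 0.196338 + 0.071129 = 0.351683
Σp_2ᵢ² = 0.4130² + 0.4348² + 0.1522² = 0.170569 + 0.189051 + 0.023165 = 0.382785
O = 0.353105 / √(0.351683 × 0.382785) = 0.353105 / 0.3669046 = 0.9624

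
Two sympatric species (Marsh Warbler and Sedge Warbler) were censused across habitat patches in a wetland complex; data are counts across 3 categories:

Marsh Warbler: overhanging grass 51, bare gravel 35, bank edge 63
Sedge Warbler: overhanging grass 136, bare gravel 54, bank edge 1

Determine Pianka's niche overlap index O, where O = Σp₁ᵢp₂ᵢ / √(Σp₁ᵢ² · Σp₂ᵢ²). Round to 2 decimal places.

Proportions for Marsh Warbler (n=149): 51/149=0.3423, 35/149=0.2349, 63/149=0.4228
Proportions for Sedge Warbler (n=191): 136/191=0.7120, 54/191=0.2827, 1/191=0.0052
Σ p₁ᵢp₂ᵢ = 0.243718 + 0.066406 + 0.002199 = 0.312323
Σp_1ᵢ² = 0.3423² + 0.2349² + 0.4228² = 0.117169 + 0.055178 + 0.178760 = 0.351107
Σp_2ᵢ² = 0.7120² + 0.2827² + 0.0052² = 0.506944 + 0.079919 + 0.000027 = 0.586890
O = 0.312323 / √(0.351107 × 0.586890) = 0.312323 / 0.4539396 = 0.6880

0.69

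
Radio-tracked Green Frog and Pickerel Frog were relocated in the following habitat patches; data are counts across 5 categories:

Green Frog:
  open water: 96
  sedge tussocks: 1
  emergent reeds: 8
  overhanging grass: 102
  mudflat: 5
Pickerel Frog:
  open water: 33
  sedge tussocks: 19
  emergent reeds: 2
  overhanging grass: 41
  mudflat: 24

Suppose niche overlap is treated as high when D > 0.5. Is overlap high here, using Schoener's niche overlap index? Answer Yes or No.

Yes

Proportions for Green Frog (n=212): 96/212=0.4528, 1/212=0.0047, 8/212=0.0377, 102/212=0.4811, 5/212=0.0236
Proportions for Pickerel Frog (n=119): 33/119=0.2773, 19/119=0.1597, 2/119=0.0168, 41/119=0.3445, 24/119=0.2017
Σ|p₁ᵢ − p₂ᵢ| = 0.1755 + 0.1550 + 0.0209 + 0.1366 + 0.1781 = 0.6661
D = 1 − ½ × 0.6661 = 1 − 0.33305 = 0.66695
D = 0.66695 > 0.5 → Yes.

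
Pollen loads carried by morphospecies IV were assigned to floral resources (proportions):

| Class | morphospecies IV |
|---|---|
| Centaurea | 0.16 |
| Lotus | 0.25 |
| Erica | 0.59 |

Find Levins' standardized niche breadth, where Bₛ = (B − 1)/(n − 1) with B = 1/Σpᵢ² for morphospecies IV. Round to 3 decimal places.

0.646

Σpᵢ² = 0.16² + 0.25² + 0.59² = 0.0256 + 0.0625 + 0.3481 = 0.4362
B = 1 / 0.4362 = 2.29253
Bₛ = (B − 1)/(n − 1) = (2.29253 − 1)/(3 − 1) = 1.29253/2 = 0.64627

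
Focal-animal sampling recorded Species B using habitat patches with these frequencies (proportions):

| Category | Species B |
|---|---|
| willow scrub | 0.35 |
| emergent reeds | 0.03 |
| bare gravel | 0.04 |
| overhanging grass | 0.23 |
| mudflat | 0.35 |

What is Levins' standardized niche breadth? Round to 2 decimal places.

Σpᵢ² = 0.35² + 0.03² + 0.04² + 0.23² + 0.35² = 0.1225 + 0.0009 + 0.0016 + 0.0529 + 0.1225 = 0.3004
B = 1 / 0.3004 = 3.3289
Bₛ = (B − 1)/(n − 1) = (3.3289 − 1)/(5 − 1) = 2.3289/4 = 0.5822

0.58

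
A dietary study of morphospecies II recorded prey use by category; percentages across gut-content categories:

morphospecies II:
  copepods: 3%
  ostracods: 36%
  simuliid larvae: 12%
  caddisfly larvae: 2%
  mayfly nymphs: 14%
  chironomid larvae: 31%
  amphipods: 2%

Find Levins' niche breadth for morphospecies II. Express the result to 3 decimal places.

3.826

Convert percentages to proportions (divide by 100).
Σpᵢ² = 0.03² + 0.36² + 0.12² + 0.02² + 0.14² + 0.31² + 0.02² = 0.0009 + 0.1296 + 0.0144 + 0.0004 + 0.0196 + 0.0961 + 0.0004 = 0.2614
B = 1 / 0.2614 = 3.82555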